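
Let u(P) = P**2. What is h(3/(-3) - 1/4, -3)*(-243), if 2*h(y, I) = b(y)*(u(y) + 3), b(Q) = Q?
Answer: 88695/128 ≈ 692.93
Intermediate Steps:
h(y, I) = y*(3 + y**2)/2 (h(y, I) = (y*(y**2 + 3))/2 = (y*(3 + y**2))/2 = y*(3 + y**2)/2)
h(3/(-3) - 1/4, -3)*(-243) = ((3/(-3) - 1/4)*(3 + (3/(-3) - 1/4)**2)/2)*(-243) = ((3*(-1/3) - 1*1/4)*(3 + (3*(-1/3) - 1*1/4)**2)/2)*(-243) = ((-1 - 1/4)*(3 + (-1 - 1/4)**2)/2)*(-243) = ((1/2)*(-5/4)*(3 + (-5/4)**2))*(-243) = ((1/2)*(-5/4)*(3 + 25/16))*(-243) = ((1/2)*(-5/4)*(73/16))*(-243) = -365/128*(-243) = 88695/128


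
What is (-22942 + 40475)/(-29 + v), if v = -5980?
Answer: -17533/6009 ≈ -2.9178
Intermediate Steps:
(-22942 + 40475)/(-29 + v) = (-22942 + 40475)/(-29 - 5980) = 17533/(-6009) = 17533*(-1/6009) = -17533/6009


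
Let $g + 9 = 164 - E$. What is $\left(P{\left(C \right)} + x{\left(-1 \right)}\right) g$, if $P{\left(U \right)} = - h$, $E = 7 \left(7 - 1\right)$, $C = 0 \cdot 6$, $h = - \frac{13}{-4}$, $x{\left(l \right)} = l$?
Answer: $- \frac{1921}{4} \approx -480.25$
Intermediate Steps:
$h = \frac{13}{4}$ ($h = \left(-13\right) \left(- \frac{1}{4}\right) = \frac{13}{4} \approx 3.25$)
$C = 0$
$E = 42$ ($E = 7 \cdot 6 = 42$)
$P{\left(U \right)} = - \frac{13}{4}$ ($P{\left(U \right)} = \left(-1\right) \frac{13}{4} = - \frac{13}{4}$)
$g = 113$ ($g = -9 + \left(164 - 42\right) = -9 + 122 = 113$)
$\left(P{\left(C \right)} + x{\left(-1 \right)}\right) g = \left(- \frac{13}{4} - 1\right) 113 = \left(- \frac{17}{4}\right) 113 = - \frac{1921}{4}$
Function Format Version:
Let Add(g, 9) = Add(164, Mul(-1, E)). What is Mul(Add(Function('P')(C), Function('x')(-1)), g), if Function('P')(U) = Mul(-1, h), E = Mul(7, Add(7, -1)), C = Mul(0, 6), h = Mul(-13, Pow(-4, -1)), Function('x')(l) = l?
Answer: Rational(-1921, 4) ≈ -480.25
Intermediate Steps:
h = Rational(13, 4) (h = Mul(-13, Rational(-1, 4)) = Rational(13, 4) ≈ 3.2500)
C = 0
E = 42 (E = Mul(7, 6) = 42)
Function('P')(U) = Rational(-13, 4) (Function('P')(U) = Mul(-1, Rational(13, 4)) = Rational(-13, 4))
g = 113 (g = Add(-9, Add(164, Mul(-1, 42))) = Add(-9, Add(164, -42)) = Add(-9, 122) = 113)
Mul(Add(Function('P')(C), Function('x')(-1)), g) = Mul(Add(Rational(-13, 4), -1), 113) = Mul(Rational(-17, 4), 113) = Rational(-1921, 4)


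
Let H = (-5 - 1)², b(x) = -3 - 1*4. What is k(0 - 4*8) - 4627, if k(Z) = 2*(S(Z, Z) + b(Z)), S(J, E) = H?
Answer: -4569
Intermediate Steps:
b(x) = -7 (b(x) = -3 - 4 = -7)
H = 36 (H = (-6)² = 36)
S(J, E) = 36
k(Z) = 58 (k(Z) = 2*(36 - 7) = 2*29 = 58)
k(0 - 4*8) - 4627 = 58 - 4627 = -4569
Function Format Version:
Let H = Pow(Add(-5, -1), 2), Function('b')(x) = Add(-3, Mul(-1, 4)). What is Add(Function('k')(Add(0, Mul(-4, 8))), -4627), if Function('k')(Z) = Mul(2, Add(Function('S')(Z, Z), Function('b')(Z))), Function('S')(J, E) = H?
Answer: -4569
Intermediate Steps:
Function('b')(x) = -7 (Function('b')(x) = Add(-3, -4) = -7)
H = 36 (H = Pow(-6, 2) = 36)
Function('S')(J, E) = 36
Function('k')(Z) = 58 (Function('k')(Z) = Mul(2, Add(36, -7)) = Mul(2, 29) = 58)
Add(Function('k')(Add(0, Mul(-4, 8))), -4627) = Add(58, -4627) = -4569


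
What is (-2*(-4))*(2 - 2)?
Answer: 0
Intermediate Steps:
(-2*(-4))*(2 - 2) = 8*0 = 0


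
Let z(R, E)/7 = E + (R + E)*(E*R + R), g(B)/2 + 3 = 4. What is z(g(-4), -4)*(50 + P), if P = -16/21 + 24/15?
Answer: 42704/15 ≈ 2846.9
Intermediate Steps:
g(B) = 2 (g(B) = -6 + 2*4 = -6 + 8 = 2)
P = 88/105 (P = -16*1/21 + 24*(1/15) = -16/21 + 8/5 = 88/105 ≈ 0.83809)
z(R, E) = 7*E + 7*(E + R)*(R + E*R) (z(R, E) = 7*(E + (R + E)*(E*R + R)) = 7*(E + (E + R)*(R + E*R)) = 7*E + 7*(E + R)*(R + E*R))
z(g(-4), -4)*(50 + P) = (7*(-4) + 7*2**2 + 7*(-4)*2 + 7*(-4)*2**2 + 7*2*(-4)**2)*(50 + 88/105) = (-28 + 7*4 - 56 + 7*(-4)*4 + 7*2*16)*(5338/105) = (-28 + 28 - 56 - 112 + 224)*(5338/105) = 56*(5338/105) = 42704/15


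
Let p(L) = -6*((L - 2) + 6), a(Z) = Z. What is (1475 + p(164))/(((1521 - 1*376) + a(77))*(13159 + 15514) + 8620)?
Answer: 467/35047026 ≈ 1.3325e-5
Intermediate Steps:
p(L) = -24 - 6*L (p(L) = -6*((-2 + L) + 6) = -6*(4 + L) = -24 - 6*L)
(1475 + p(164))/(((1521 - 1*376) + a(77))*(13159 + 15514) + 8620) = (1475 + (-24 - 6*164))/(((1521 - 1*376) + 77)*(13159 + 15514) + 8620) = (1475 + (-24 - 984))/(((1521 - 376) + 77)*28673 + 8620) = (1475 - 1008)/((1145 + 77)*28673 + 8620) = 467/(1222*28673 + 8620) = 467/(35038406 + 8620) = 467/35047026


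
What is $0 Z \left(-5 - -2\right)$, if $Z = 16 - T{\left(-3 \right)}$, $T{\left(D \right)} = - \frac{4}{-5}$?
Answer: $0$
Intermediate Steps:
$T{\left(D \right)} = \frac{4}{5}$ ($T{\left(D \right)} = \left(-4\right) \left(- \frac{1}{5}\right) = \frac{4}{5}$)
$Z = \frac{76}{5}$ ($Z = 16 - \frac{4}{5} = \frac{76}{5} \approx 15.2$)
$0 Z \left(-5 - -2\right) = 0 \cdot \frac{76}{5} \left(-5 - -2\right) = 0 \left(-5 + 2\right) = 0 \left(-3\right) = 0$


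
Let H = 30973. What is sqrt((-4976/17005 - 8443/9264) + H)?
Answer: sqrt(48039311310461565495)/39383580 ≈ 175.99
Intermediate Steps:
sqrt((-4976/17005 - 8443/9264) + H) = sqrt((-4976/17005 - 8443/9264) + 30973) = sqrt(-189670879/157534320 + 30973) = sqrt(4879120822481/157534320) = sqrt(48039311310461565495)/39383580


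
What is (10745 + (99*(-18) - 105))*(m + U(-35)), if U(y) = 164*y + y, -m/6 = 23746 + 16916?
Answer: -2212258926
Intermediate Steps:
m = -243972 (m = -6*(23746 + 16916) = -6*40662 = -243972)
U(y) = 165*y
(10745 + (99*(-18) - 105))*(m + U(-35)) = (10745 + (99*(-18) - 105))*(-243972 + 165*(-35)) = (10745 + (-1782 - 105))*(-243972 - 5775) = (10745 - 1887)*(-249747) = 8858*(-249747) = -2212258926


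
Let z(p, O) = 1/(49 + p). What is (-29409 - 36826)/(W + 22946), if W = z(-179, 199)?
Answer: -8610550/2982979 ≈ -2.8866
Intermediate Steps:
W = -1/130 (W = 1/(49 - 179) = 1/(-130) = -1/130 ≈ -0.0076923)
(-29409 - 36826)/(W + 22946) = (-29409 - 36826)/(-1/130 + 22946) = -66235/2982979/130 = -66235*130/2982979 = -8610550/2982979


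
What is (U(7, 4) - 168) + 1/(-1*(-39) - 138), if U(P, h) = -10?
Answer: -17623/99 ≈ -178.01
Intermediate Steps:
(U(7, 4) - 168) + 1/(-1*(-39) - 138) = (-10 - 168) + 1/(-1*(-39) - 138) = -178 + 1/(39 - 138) = -178 + 1/(-99) = -178 - 1/99 = -17623/99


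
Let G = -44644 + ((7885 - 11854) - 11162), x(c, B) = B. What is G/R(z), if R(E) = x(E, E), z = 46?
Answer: -59775/46 ≈ -1299.5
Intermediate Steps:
R(E) = E
G = -59775 (G = -44644 + (-3969 - 11162) = -44644 - 15131 = -59775)
G/R(z) = -59775/46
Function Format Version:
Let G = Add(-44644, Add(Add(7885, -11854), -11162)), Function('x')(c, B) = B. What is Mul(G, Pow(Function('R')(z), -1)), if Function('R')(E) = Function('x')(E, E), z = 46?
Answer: Rational(-59775, 46) ≈ -1299.5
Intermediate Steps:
Function('R')(E) = E
G = -59775 (G = Add(-44644, Add(-3969, -11162)) = Add(-44644, -15131) = -59775)
Mul(G, Pow(Function('R')(z), -1)) = Mul(-59775, Pow(46, -1)) = Mul(-59775, Rational(1, 46)) = Rational(-59775, 46)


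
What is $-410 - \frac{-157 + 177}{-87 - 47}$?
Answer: $- \frac{27460}{67} \approx -409.85$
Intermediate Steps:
$-410 - \frac{-157 + 177}{-87 - 47} = -410 - \frac{20}{-134} = -410 - 20 \left(- \frac{1}{134}\right) = -410 - - \frac{10}{67} = -410 + \frac{10}{67} = - \frac{27460}{67}$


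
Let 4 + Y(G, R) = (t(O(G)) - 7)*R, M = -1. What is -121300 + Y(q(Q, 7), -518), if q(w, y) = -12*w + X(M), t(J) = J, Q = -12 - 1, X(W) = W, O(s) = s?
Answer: -197968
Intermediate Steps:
Q = -13
q(w, y) = -1 - 12*w (q(w, y) = -12*w - 1 = -1 - 12*w)
Y(G, R) = -4 + R*(-7 + G) (Y(G, R) = -4 + (G - 7)*R = -4 + (-7 + G)*R = -4 + R*(-7 + G))
-121300 + Y(q(Q, 7), -518) = -121300 + (-4 - 7*(-518) + (-1 - 12*(-13))*(-518)) = -121300 + (-4 + 3626 + (-1 + 156)*(-518)) = -121300 + (-4 + 3626 + 155*(-518)) = -121300 + (-4 + 3626 - 80290) = -121300 - 76668 = -197968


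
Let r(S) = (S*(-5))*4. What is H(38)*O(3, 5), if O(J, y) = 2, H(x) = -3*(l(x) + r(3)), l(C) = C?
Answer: 132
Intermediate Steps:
r(S) = -20*S (r(S) = -5*S*4 = -20*S)
H(x) = 180 - 3*x (H(x) = -3*(x - 20*3) = -3*(x - 60) = -3*(-60 + x) = 180 - 3*x)
H(38)*O(3, 5) = (180 - 3*38)*2 = (180 - 114)*2 = 66*2 = 132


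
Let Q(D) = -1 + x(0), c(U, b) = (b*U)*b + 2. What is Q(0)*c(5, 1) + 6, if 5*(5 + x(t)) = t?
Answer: -36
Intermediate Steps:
x(t) = -5 + t/5
c(U, b) = 2 + U*b² (c(U, b) = (U*b)*b + 2 = U*b² + 2 = 2 + U*b²)
Q(D) = -6 (Q(D) = -1 + (-5 + (⅕)*0) = -1 + (-5 + 0) = -1 - 5 = -6)
Q(0)*c(5, 1) + 6 = -6*(2 + 5*1²) + 6 = -6*(2 + 5*1) + 6 = -6*(2 + 5) + 6 = -6*7 + 6 = -42 + 6 = -36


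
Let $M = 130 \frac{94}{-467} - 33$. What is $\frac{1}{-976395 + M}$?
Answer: $- \frac{467}{456004096} \approx -1.0241 \cdot 10^{-6}$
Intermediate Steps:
$M = - \frac{27631}{467}$ ($M = 130 \cdot 94 \left(- \frac{1}{467}\right) - 33 = 130 \left(- \frac{94}{467}\right) - 33 = - \frac{12220}{467} - 33 = - \frac{27631}{467} \approx -59.167$)
$\frac{1}{-976395 + M} = \frac{1}{-976395 - \frac{27631}{467}} = \frac{1}{- \frac{456004096}{467}} = - \frac{467}{456004096}$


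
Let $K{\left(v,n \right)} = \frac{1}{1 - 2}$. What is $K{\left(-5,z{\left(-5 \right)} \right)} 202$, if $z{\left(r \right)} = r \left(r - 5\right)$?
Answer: $-202$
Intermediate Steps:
$z{\left(r \right)} = r \left(-5 + r\right)$
$K{\left(v,n \right)} = -1$ ($K{\left(v,n \right)} = \frac{1}{-1} = -1$)
$K{\left(-5,z{\left(-5 \right)} \right)} 202 = \left(-1\right) 202 = -202$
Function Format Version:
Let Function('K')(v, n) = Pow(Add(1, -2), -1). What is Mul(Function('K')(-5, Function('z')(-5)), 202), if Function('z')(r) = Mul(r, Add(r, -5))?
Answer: -202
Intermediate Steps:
Function('z')(r) = Mul(r, Add(-5, r))
Function('K')(v, n) = -1 (Function('K')(v, n) = Pow(-1, -1) = -1)
Mul(Function('K')(-5, Function('z')(-5)), 202) = Mul(-1, 202) = -202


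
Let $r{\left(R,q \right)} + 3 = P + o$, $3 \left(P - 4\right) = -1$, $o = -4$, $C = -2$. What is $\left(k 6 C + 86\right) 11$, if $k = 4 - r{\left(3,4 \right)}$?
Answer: $-22$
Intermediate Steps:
$P = \frac{11}{3}$ ($P = 4 + \frac{1}{3} \left(-1\right) = 4 - \frac{1}{3} = \frac{11}{3} \approx 3.6667$)
$r{\left(R,q \right)} = - \frac{10}{3}$ ($r{\left(R,q \right)} = -3 + \left(\frac{11}{3} - 4\right) = -3 - \frac{1}{3} = - \frac{10}{3}$)
$k = \frac{22}{3}$ ($k = 4 - - \frac{10}{3} = 4 + \frac{10}{3} = \frac{22}{3} \approx 7.3333$)
$\left(k 6 C + 86\right) 11 = \left(\frac{22}{3} \cdot 6 \left(-2\right) + 86\right) 11 = \left(44 \left(-2\right) + 86\right) 11 = \left(-88 + 86\right) 11 = \left(-2\right) 11 = -22$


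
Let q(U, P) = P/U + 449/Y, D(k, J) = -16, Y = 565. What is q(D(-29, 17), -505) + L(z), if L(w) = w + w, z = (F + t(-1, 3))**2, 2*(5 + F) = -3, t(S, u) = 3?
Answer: 513989/9040 ≈ 56.857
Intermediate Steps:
F = -13/2 (F = -5 + (1/2)*(-3) = -5 - 3/2 = -13/2 ≈ -6.5000)
q(U, P) = 449/565 + P/U (q(U, P) = P/U + 449/565 = 449/565 + P/U)
z = 49/4 (z = (-13/2 + 3)**2 = (-7/2)**2 = 49/4 ≈ 12.250)
L(w) = 2*w
q(D(-29, 17), -505) + L(z) = (449/565 - 505/(-16)) + 2*(49/4) = (449/565 - 505*(-1/16)) + 49/2 = (449/565 + 505/16) + 49/2 = 292509/9040 + 49/2 = 513989/9040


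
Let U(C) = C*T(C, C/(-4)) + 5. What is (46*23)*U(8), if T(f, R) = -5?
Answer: -37030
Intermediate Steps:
U(C) = 5 - 5*C (U(C) = C*(-5) + 5 = -5*C + 5 = 5 - 5*C)
(46*23)*U(8) = (46*23)*(5 - 5*8) = 1058*(5 - 40) = 1058*(-35) = -37030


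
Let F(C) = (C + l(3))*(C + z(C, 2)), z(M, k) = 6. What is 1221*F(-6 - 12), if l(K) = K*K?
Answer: 131868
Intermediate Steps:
l(K) = K²
F(C) = (6 + C)*(9 + C) (F(C) = (C + 3²)*(C + 6) = (C + 9)*(6 + C) = (9 + C)*(6 + C) = (6 + C)*(9 + C))
1221*F(-6 - 12) = 1221*(54 + (-6 - 12)² + 15*(-6 - 12)) = 1221*(54 + (-18)² + 15*(-18)) = 1221*(54 + 324 - 270) = 1221*108 = 131868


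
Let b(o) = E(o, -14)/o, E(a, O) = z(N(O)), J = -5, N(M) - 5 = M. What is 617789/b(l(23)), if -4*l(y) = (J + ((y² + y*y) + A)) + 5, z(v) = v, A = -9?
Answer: 648060661/36 ≈ 1.8002e+7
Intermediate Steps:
N(M) = 5 + M
E(a, O) = 5 + O
l(y) = 9/4 - y²/2 (l(y) = -((-5 + ((y² + y*y) - 9)) + 5)/4 = -((-5 + ((y² + y²) - 9)) + 5)/4 = -((-5 + (2*y² - 9)) + 5)/4 = -((-5 + (-9 + 2*y²)) + 5)/4 = -((-14 + 2*y²) + 5)/4 = -(-9 + 2*y²)/4 = 9/4 - y²/2)
b(o) = -9/o (b(o) = (5 - 14)/o = -9/o)
617789/b(l(23)) = 617789/((-9/(9/4 - ½*23²))) = 617789/((-9/(9/4 - ½*529))) = 617789/((-9/(9/4 - 529/2))) = 617789/((-9/(-1049/4))) = 617789/((-9*(-4/1049))) = 617789/(36/1049) = 617789*(1049/36) = 648060661/36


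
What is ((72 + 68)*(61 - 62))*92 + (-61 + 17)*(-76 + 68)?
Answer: -12528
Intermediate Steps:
((72 + 68)*(61 - 62))*92 + (-61 + 17)*(-76 + 68) = (140*(-1))*92 - 44*(-8) = -140*92 + 352 = -12880 + 352 = -12528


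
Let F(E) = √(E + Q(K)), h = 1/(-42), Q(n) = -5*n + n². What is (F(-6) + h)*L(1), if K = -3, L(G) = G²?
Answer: -1/42 + 3*√2 ≈ 4.2188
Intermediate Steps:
Q(n) = n² - 5*n
h = -1/42 ≈ -0.023810
F(E) = √(24 + E) (F(E) = √(E - 3*(-5 - 3)) = √(E - 3*(-8)) = √(E + 24) = √(24 + E))
(F(-6) + h)*L(1) = (√(24 - 6) - 1/42)*1² = (√18 - 1/42)*1 = (3*√2 - 1/42)*1 = (-1/42 + 3*√2)*1 = -1/42 + 3*√2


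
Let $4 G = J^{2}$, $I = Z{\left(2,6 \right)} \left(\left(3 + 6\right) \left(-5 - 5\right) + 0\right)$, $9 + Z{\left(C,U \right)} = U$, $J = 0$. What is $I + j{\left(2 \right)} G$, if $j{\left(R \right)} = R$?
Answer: $270$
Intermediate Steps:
$Z{\left(C,U \right)} = -9 + U$
$I = 270$ ($I = \left(-9 + 6\right) \left(\left(3 + 6\right) \left(-5 - 5\right) + 0\right) = - 3 \left(9 \left(-10\right) + 0\right) = - 3 \left(-90 + 0\right) = \left(-3\right) \left(-90\right) = 270$)
$G = 0$ ($G = \frac{0^{2}}{4} = \frac{1}{4} \cdot 0 = 0$)
$I + j{\left(2 \right)} G = 270 + 2 \cdot 0 = 270 + 0 = 270$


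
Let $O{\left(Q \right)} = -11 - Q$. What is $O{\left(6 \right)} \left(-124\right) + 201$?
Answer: $2309$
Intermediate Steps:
$O{\left(6 \right)} \left(-124\right) + 201 = \left(-11 - 6\right) \left(-124\right) + 201 = \left(-17\right) \left(-124\right) + 201 = 2108 + 201 = 2309$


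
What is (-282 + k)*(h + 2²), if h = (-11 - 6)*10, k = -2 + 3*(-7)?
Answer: 50630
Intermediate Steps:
k = -23 (k = -2 - 21 = -23)
h = -170 (h = -17*10 = -170)
(-282 + k)*(h + 2²) = (-282 - 23)*(-170 + 2²) = -305*(-170 + 4) = -305*(-166) = 50630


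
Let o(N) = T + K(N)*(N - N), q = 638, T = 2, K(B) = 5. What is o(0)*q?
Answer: 1276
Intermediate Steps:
o(N) = 2 (o(N) = 2 + 5*(N - N) = 2 + 5*0 = 2 + 0 = 2)
o(0)*q = 2*638 = 1276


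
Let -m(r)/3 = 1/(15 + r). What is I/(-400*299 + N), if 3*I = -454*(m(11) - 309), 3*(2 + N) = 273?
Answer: -202711/517881 ≈ -0.39142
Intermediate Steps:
N = 89 (N = -2 + (1/3)*273 = -2 + 91 = 89)
m(r) = -3/(15 + r)
I = 608133/13 (I = (-454*(-3/(15 + 11) - 309))/3 = (-454*(-3/26 - 309))/3 = (-454*(-8037/26))/3 = (1/3)*(1824399/13) = 608133/13 ≈ 46779.)
I/(-400*299 + N) = 608133/(13*(-400*299 + 89)) = 608133/(13*(-119600 + 89)) = (608133/13)/(-119511) = (608133/13)*(-1/119511) = -202711/517881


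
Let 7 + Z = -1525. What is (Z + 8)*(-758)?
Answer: 1155192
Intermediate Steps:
Z = -1532 (Z = -7 - 1525 = -1532)
(Z + 8)*(-758) = (-1532 + 8)*(-758) = -1524*(-758) = 1155192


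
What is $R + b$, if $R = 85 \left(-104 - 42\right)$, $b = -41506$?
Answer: $-53916$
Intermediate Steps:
$R = -12410$ ($R = 85 \left(-146\right) = -12410$)
$R + b = -12410 - 41506 = -53916$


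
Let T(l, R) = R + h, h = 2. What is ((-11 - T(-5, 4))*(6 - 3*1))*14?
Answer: -714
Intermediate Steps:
T(l, R) = 2 + R (T(l, R) = R + 2 = 2 + R)
((-11 - T(-5, 4))*(6 - 3*1))*14 = ((-11 - (2 + 4))*(6 - 3*1))*14 = ((-11 - 1*6)*(6 - 3))*14 = ((-11 - 6)*3)*14 = -17*3*14 = -51*14 = -714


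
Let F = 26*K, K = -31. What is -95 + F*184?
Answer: -148399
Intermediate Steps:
F = -806 (F = 26*(-31) = -806)
-95 + F*184 = -95 - 806*184 = -95 - 148304 = -148399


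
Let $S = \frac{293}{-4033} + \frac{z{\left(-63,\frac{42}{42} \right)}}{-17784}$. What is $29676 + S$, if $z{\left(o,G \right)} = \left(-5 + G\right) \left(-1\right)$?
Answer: $\frac{532110680657}{17930718} \approx 29676.0$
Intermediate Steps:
$z{\left(o,G \right)} = 5 - G$
$S = - \frac{1306711}{17930718}$ ($S = \frac{293}{-4033} + \frac{5 - \frac{42}{42}}{-17784} = 293 \left(- \frac{1}{4033}\right) + \left(5 - 42 \cdot \frac{1}{42}\right) \left(- \frac{1}{17784}\right) = - \frac{293}{4033} + \left(5 - 1\right) \left(- \frac{1}{17784}\right) = - \frac{293}{4033} + 4 \left(- \frac{1}{17784}\right) = - \frac{293}{4033} - \frac{1}{4446} = - \frac{1306711}{17930718} \approx -0.072875$)
$29676 + S = 29676 - \frac{1306711}{17930718} = \frac{532110680657}{17930718}$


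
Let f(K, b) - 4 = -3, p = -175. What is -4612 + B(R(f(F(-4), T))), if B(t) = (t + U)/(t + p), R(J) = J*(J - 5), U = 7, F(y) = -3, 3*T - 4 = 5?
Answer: -825551/179 ≈ -4612.0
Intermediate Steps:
T = 3 (T = 4/3 + (⅓)*5 = 4/3 + 5/3 = 3)
f(K, b) = 1 (f(K, b) = 4 - 3 = 1)
R(J) = J*(-5 + J)
B(t) = (7 + t)/(-175 + t) (B(t) = (t + 7)/(t - 175) = (7 + t)/(-175 + t))
-4612 + B(R(f(F(-4), T))) = -4612 + (7 + 1*(-5 + 1))/(-175 + 1*(-5 + 1)) = -4612 + (7 + 1*(-4))/(-175 + 1*(-4)) = -4612 + (7 - 4)/(-175 - 4) = -4612 + 3/(-179) = -4612 - 1/179*3 = -4612 - 3/179 = -825551/179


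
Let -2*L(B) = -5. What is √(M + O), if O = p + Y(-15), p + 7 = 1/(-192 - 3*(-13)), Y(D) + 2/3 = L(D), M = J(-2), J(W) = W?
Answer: I*√74630/102 ≈ 2.6783*I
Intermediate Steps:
L(B) = 5/2 (L(B) = -½*(-5) = 5/2)
M = -2
Y(D) = 11/6 (Y(D) = -⅔ + 5/2 = 11/6)
p = -1072/153 (p = -7 + 1/(-192 - 3*(-13)) = -7 + 1/(-192 + 39) = -7 + 1/(-153) = -7 - 1/153 = -1072/153 ≈ -7.0065)
O = -1583/306 (O = -1072/153 + 11/6 = -1583/306 ≈ -5.1732)
√(M + O) = √(-2 - 1583/306) = √(-2195/306) = I*√74630/102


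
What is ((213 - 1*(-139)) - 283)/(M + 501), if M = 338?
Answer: 69/839 ≈ 0.082241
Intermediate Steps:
((213 - 1*(-139)) - 283)/(M + 501) = ((213 - 1*(-139)) - 283)/(338 + 501) = ((213 + 139) - 283)/839 = (352 - 283)*(1/839) = 69*(1/839) = 69/839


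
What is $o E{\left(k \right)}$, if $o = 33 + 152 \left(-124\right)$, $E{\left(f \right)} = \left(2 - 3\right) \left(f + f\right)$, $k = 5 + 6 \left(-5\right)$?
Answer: $-940750$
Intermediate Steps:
$k = -25$ ($k = 5 - 30 = -25$)
$E{\left(f \right)} = - 2 f$
$o = -18815$ ($o = 33 - 18848 = -18815$)
$o E{\left(k \right)} = - 18815 \left(\left(-2\right) \left(-25\right)\right) = \left(-18815\right) 50 = -940750$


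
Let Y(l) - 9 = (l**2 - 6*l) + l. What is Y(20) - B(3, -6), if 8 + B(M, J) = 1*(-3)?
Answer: 320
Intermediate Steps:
B(M, J) = -11 (B(M, J) = -8 + 1*(-3) = -8 - 3 = -11)
Y(l) = 9 + l**2 - 5*l (Y(l) = 9 + ((l**2 - 6*l) + l) = 9 + (l**2 - 5*l) = 9 + l**2 - 5*l)
Y(20) - B(3, -6) = (9 + 20**2 - 5*20) - 1*(-11) = (9 + 400 - 100) + 11 = 309 + 11 = 320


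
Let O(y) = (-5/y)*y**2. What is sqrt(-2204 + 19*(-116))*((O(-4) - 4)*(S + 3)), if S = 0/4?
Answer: 96*I*sqrt(1102) ≈ 3186.9*I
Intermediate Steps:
S = 0 (S = 0*(1/4) = 0)
O(y) = -5*y
sqrt(-2204 + 19*(-116))*((O(-4) - 4)*(S + 3)) = sqrt(-2204 + 19*(-116))*((-5*(-4) - 4)*(0 + 3)) = sqrt(-2204 - 2204)*((20 - 4)*3) = sqrt(-4408)*(16*3) = (2*I*sqrt(1102))*48 = 96*I*sqrt(1102)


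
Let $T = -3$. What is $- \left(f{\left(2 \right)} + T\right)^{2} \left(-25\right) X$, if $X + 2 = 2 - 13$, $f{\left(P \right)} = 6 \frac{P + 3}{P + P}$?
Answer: $- \frac{26325}{4} \approx -6581.3$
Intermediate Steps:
$f{\left(P \right)} = \frac{3 \left(3 + P\right)}{P}$ ($f{\left(P \right)} = 6 \frac{3 + P}{2 P} = \frac{3 \left(3 + P\right)}{P}$)
$X = -13$ ($X = -2 + \left(2 - 13\right) = -2 - 11 = -13$)
$- \left(f{\left(2 \right)} + T\right)^{2} \left(-25\right) X = - \left(\left(3 + \frac{9}{2}\right) - 3\right)^{2} \left(-25\right) \left(-13\right) = - \left(\frac{15}{2} - 3\right)^{2} \left(-25\right) \left(-13\right) = - \left(\frac{9}{2}\right)^{2} \left(-25\right) \left(-13\right) = - \frac{81}{4} \left(-25\right) \left(-13\right) = - \frac{\left(-2025\right) \left(-13\right)}{4} = \left(-1\right) \frac{26325}{4} = - \frac{26325}{4}$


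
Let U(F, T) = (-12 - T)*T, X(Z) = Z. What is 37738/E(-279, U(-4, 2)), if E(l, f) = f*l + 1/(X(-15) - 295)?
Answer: 11698780/2421719 ≈ 4.8308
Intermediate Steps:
U(F, T) = T*(-12 - T)
E(l, f) = -1/310 + f*l (E(l, f) = f*l + 1/(-15 - 295) = f*l + 1/(-310) = f*l - 1/310 = -1/310 + f*l)
37738/E(-279, U(-4, 2)) = 37738/(-1/310 - 1*2*(12 + 2)*(-279)) = 37738/(-1/310 - 1*2*14*(-279)) = 37738/(-1/310 - 28*(-279)) = 37738/(-1/310 + 7812) = 37738/(2421719/310) = 37738*(310/2421719) = 11698780/2421719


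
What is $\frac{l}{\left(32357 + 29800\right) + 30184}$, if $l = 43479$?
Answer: $\frac{43479}{92341} \approx 0.47085$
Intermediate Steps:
$\frac{l}{\left(32357 + 29800\right) + 30184} = \frac{43479}{\left(32357 + 29800\right) + 30184} = \frac{43479}{62157 + 30184} = \frac{43479}{92341}$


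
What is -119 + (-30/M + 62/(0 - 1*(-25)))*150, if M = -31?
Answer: 12343/31 ≈ 398.16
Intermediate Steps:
-119 + (-30/M + 62/(0 - 1*(-25)))*150 = -119 + (-30/(-31) + 62/(0 - 1*(-25)))*150 = -119 + (-30*(-1/31) + 62/(0 + 25))*150 = -119 + (30/31 + 62/25)*150 = -119 + (2672/775)*150 = -119 + 16032/31 = 12343/31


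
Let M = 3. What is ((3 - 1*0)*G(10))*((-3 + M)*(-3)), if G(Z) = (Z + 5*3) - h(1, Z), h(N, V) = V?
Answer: 0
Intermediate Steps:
G(Z) = 15 (G(Z) = (Z + 5*3) - Z = (Z + 15) - Z = (15 + Z) - Z = 15)
((3 - 1*0)*G(10))*((-3 + M)*(-3)) = ((3 - 1*0)*15)*((-3 + 3)*(-3)) = ((3 + 0)*15)*(0*(-3)) = (3*15)*0 = 45*0 = 0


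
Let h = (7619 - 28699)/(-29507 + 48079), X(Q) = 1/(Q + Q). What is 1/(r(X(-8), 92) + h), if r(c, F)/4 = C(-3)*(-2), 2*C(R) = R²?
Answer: -4643/172418 ≈ -0.026929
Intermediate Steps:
C(R) = R²/2
X(Q) = 1/(2*Q)
r(c, F) = -36 (r(c, F) = 4*(((½)*(-3)²)*(-2)) = 4*(((½)*9)*(-2)) = 4*((9/2)*(-2)) = 4*(-9) = -36)
h = -5270/4643 (h = -21080/18572 = -21080*1/18572 = -5270/4643 ≈ -1.1350)
1/(r(X(-8), 92) + h) = 1/(-36 - 5270/4643) = 1/(-172418/4643) = -4643/172418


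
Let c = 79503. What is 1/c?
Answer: 1/79503 ≈ 1.2578e-5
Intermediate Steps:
1/c = 1/79503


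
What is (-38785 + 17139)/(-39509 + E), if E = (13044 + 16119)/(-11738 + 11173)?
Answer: 6114995/11175874 ≈ 0.54716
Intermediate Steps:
E = -29163/565 (E = 29163/(-565) = 29163*(-1/565) = -29163/565 ≈ -51.616)
(-38785 + 17139)/(-39509 + E) = (-38785 + 17139)/(-39509 - 29163/565) = -21646/(-22351748/565) = -21646*(-565/22351748) = 6114995/11175874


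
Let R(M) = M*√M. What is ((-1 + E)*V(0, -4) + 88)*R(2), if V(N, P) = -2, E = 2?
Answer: 172*√2 ≈ 243.24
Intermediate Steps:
R(M) = M^(3/2)
((-1 + E)*V(0, -4) + 88)*R(2) = ((-1 + 2)*(-2) + 88)*2^(3/2) = (1*(-2) + 88)*(2*√2) = (-2 + 88)*(2*√2) = 86*(2*√2) = 172*√2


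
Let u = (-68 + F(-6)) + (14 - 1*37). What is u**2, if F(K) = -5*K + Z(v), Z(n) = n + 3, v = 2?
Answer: 3136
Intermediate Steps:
Z(n) = 3 + n
F(K) = 5 - 5*K (F(K) = -5*K + (3 + 2) = -5*K + 5 = 5 - 5*K)
u = -56 (u = (-68 + (5 - 5*(-6))) + (14 - 1*37) = (-68 + (5 + 30)) + (14 - 37) = (-68 + 35) - 23 = -33 - 23 = -56)
u**2 = (-56)**2 = 3136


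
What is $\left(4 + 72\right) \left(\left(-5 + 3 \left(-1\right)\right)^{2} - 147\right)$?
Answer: $-6308$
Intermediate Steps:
$\left(4 + 72\right) \left(\left(-5 + 3 \left(-1\right)\right)^{2} - 147\right) = 76 \left(\left(-5 - 3\right)^{2} - 147\right) = 76 \left(\left(-8\right)^{2} - 147\right) = 76 \left(64 - 147\right) = 76 \left(-83\right) = -6308$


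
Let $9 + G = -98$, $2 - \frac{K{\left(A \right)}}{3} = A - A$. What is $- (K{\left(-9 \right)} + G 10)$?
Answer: $1064$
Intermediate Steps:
$K{\left(A \right)} = 6$ ($K{\left(A \right)} = 6 - 3 \left(A - A\right) = 6 - 0 = 6 + 0 = 6$)
$G = -107$ ($G = -9 - 98 = -107$)
$- (K{\left(-9 \right)} + G 10) = - (6 - 1070) = \left(-1\right) \left(-1064\right) = 1064$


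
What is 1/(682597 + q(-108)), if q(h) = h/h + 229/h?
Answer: 108/73720355 ≈ 1.4650e-6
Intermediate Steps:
q(h) = 1 + 229/h
1/(682597 + q(-108)) = 1/(682597 + (229 - 108)/(-108)) = 1/(682597 - 1/108*121) = 1/(682597 - 121/108) = 1/(73720355/108) = 108/73720355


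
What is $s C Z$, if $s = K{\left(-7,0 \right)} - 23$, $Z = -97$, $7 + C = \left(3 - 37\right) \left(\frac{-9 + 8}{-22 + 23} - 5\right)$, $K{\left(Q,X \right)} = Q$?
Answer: $573270$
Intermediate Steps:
$C = 197$ ($C = -7 + \left(3 - 37\right) \left(\frac{-9 + 8}{-22 + 23} - 5\right) = -7 - 34 \left(- 1^{-1} - 5\right) = -7 - 34 \left(\left(-1\right) 1 - 5\right) = -7 - 34 \left(-1 - 5\right) = -7 - -204 = -7 + 204 = 197$)
$s = -30$ ($s = -7 - 23 = -30$)
$s C Z = \left(-30\right) 197 \left(-97\right) = \left(-5910\right) \left(-97\right) = 573270$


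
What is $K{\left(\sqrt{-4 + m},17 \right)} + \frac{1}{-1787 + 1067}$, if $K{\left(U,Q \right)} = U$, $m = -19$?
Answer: $- \frac{1}{720} + i \sqrt{23} \approx -0.0013889 + 4.7958 i$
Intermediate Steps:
$K{\left(\sqrt{-4 + m},17 \right)} + \frac{1}{-1787 + 1067} = \sqrt{-4 - 19} + \frac{1}{-1787 + 1067} = \sqrt{-23} + \frac{1}{-720} = i \sqrt{23} - \frac{1}{720} = - \frac{1}{720} + i \sqrt{23}$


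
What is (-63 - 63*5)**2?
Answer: 142884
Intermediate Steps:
(-63 - 63*5)**2 = (-63 - 315)**2 = (-378)**2 = 142884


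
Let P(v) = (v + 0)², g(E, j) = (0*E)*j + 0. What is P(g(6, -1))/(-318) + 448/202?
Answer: 224/101 ≈ 2.2178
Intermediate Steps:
g(E, j) = 0 (g(E, j) = 0*j + 0 = 0 + 0 = 0)
P(v) = v²
P(g(6, -1))/(-318) + 448/202 = 0²/(-318) + 448/202 = 0*(-1/318) + 448*(1/202) = 0 + 224/101 = 224/101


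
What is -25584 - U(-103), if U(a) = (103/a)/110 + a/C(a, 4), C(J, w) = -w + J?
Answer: -301134903/11770 ≈ -25585.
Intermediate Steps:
C(J, w) = J - w
U(a) = 103/(110*a) + a/(-4 + a) (U(a) = (103/a)/110 + a/(a - 1*4) = (103/a)*(1/110) + a/(a - 4) = 103/(110*a) + a/(-4 + a))
-25584 - U(-103) = -25584 - ((103/110)/(-103) - 103/(-4 - 103)) = -25584 - ((103/110)*(-1/103) - 103/(-107)) = -25584 - (-1/110 - 103*(-1/107)) = -25584 - (-1/110 + 103/107) = -25584 - 1*11223/11770 = -25584 - 11223/11770 = -301134903/11770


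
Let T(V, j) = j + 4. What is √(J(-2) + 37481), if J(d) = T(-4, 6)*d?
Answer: √37461 ≈ 193.55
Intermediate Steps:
T(V, j) = 4 + j
J(d) = 10*d (J(d) = (4 + 6)*d = 10*d)
√(J(-2) + 37481) = √(10*(-2) + 37481) = √(-20 + 37481) = √37461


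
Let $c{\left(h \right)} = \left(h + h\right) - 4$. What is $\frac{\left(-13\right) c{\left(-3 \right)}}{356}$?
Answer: $\frac{65}{178} \approx 0.36517$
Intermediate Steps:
$c{\left(h \right)} = -4 + 2 h$ ($c{\left(h \right)} = 2 h - 4 = -4 + 2 h$)
$\frac{\left(-13\right) c{\left(-3 \right)}}{356} = \frac{\left(-13\right) \left(-4 + 2 \left(-3\right)\right)}{356} = - 13 \left(-4 - 6\right) \frac{1}{356} = \left(-13\right) \left(-10\right) \frac{1}{356} = 130 \cdot \frac{1}{356} = \frac{65}{178}$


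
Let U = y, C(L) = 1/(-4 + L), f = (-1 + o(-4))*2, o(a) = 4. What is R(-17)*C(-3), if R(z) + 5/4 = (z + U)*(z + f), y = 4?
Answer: -81/4 ≈ -20.250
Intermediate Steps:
f = 6 (f = (-1 + 4)*2 = 3*2 = 6)
U = 4
R(z) = -5/4 + (4 + z)*(6 + z) (R(z) = -5/4 + (z + 4)*(z + 6) = -5/4 + (4 + z)*(6 + z))
R(-17)*C(-3) = (91/4 + (-17)**2 + 10*(-17))/(-4 - 3) = (91/4 + 289 - 170)/(-7) = (567/4)*(-1/7) = -81/4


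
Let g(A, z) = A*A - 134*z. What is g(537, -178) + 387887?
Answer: 700108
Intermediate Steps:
g(A, z) = A**2 - 134*z
g(537, -178) + 387887 = (537**2 - 134*(-178)) + 387887 = (288369 + 23852) + 387887 = 312221 + 387887 = 700108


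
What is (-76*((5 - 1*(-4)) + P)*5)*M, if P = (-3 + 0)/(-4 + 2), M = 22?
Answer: -87780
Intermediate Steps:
P = 3/2 (P = -3/(-2) = -3*(-½) = 3/2 ≈ 1.5000)
(-76*((5 - 1*(-4)) + P)*5)*M = -76*((5 - 1*(-4)) + 3/2)*5*22 = -76*((5 + 4) + 3/2)*5*22 = -76*(9 + 3/2)*5*22 = -798*5*22 = -76*105/2*22 = -3990*22 = -87780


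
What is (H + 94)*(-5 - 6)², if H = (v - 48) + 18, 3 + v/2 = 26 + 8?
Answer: 15246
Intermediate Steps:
v = 62 (v = -6 + 2*(26 + 8) = -6 + 2*34 = -6 + 68 = 62)
H = 32 (H = (62 - 48) + 18 = 14 + 18 = 32)
(H + 94)*(-5 - 6)² = (32 + 94)*(-5 - 6)² = 126*(-11)² = 126*121 = 15246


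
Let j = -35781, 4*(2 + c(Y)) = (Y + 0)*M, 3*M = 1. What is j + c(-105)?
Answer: -143167/4 ≈ -35792.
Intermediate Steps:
M = 1/3 (M = (1/3)*1 = 1/3 ≈ 0.33333)
c(Y) = -2 + Y/12 (c(Y) = -2 + ((Y + 0)*(1/3))/4 = -2 + (Y*(1/3))/4 = -2 + (Y/3)/4 = -2 + Y/12)
j + c(-105) = -35781 + (-2 + (1/12)*(-105)) = -35781 + (-2 - 35/4) = -35781 - 43/4 = -143167/4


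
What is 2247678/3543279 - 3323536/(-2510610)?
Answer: 2903209696354/1482631948365 ≈ 1.9581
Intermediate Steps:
2247678/3543279 - 3323536/(-2510610) = 2247678*(1/3543279) - 3323536*(-1/2510610) = 749226/1181093 + 1661768/1255305 = 2903209696354/1482631948365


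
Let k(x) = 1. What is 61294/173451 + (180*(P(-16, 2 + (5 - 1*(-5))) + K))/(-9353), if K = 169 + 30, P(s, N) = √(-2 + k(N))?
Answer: -1491598/429063 - 180*I/9353 ≈ -3.4764 - 0.019245*I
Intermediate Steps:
P(s, N) = I (P(s, N) = √(-2 + 1) = √(-1) = I)
K = 199
61294/173451 + (180*(P(-16, 2 + (5 - 1*(-5))) + K))/(-9353) = 61294/173451 + (180*(I + 199))/(-9353) = 61294*(1/173451) + (180*(199 + I))*(-1/9353) = 3226/9129 + (35820 + 180*I)*(-1/9353) = 3226/9129 + (-180/47 - 180*I/9353) = -1491598/429063 - 180*I/9353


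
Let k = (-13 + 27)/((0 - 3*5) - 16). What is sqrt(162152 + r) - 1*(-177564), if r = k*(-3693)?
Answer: 177564 + sqrt(157430834)/31 ≈ 1.7797e+5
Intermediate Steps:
k = -14/31 (k = 14/((0 - 15) - 16) = 14/(-15 - 16) = 14/(-31) = 14*(-1/31) = -14/31 ≈ -0.45161)
r = 51702/31 (r = -14/31*(-3693) = 51702/31 ≈ 1667.8)
sqrt(162152 + r) - 1*(-177564) = sqrt(162152 + 51702/31) - 1*(-177564) = sqrt(5078414/31) + 177564 = sqrt(157430834)/31 + 177564 = 177564 + sqrt(157430834)/31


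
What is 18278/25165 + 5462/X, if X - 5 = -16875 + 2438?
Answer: 63168433/181590640 ≈ 0.34786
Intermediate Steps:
X = -14432 (X = 5 + (-16875 + 2438) = 5 - 14437 = -14432)
18278/25165 + 5462/X = 18278/25165 + 5462/(-14432) = 18278*(1/25165) + 5462*(-1/14432) = 18278/25165 - 2731/7216 = 63168433/181590640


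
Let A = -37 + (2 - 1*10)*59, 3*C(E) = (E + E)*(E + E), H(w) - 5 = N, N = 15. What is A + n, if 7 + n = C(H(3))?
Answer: 52/3 ≈ 17.333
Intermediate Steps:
H(w) = 20 (H(w) = 5 + 15 = 20)
C(E) = 4*E²/3 (C(E) = ((E + E)*(E + E))/3 = ((2*E)*(2*E))/3 = (4*E²)/3 = 4*E²/3)
n = 1579/3 (n = -7 + (4/3)*20² = -7 + (4/3)*400 = -7 + 1600/3 = 1579/3 ≈ 526.33)
A = -509 (A = -37 + (2 - 10)*59 = -37 - 8*59 = -37 - 472 = -509)
A + n = -509 + 1579/3 = 52/3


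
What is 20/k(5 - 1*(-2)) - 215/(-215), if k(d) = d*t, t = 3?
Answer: 41/21 ≈ 1.9524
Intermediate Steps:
k(d) = 3*d (k(d) = d*3 = 3*d)
20/k(5 - 1*(-2)) - 215/(-215) = 20/((3*(5 - 1*(-2)))) - 215/(-215) = 20/((3*(5 + 2))) - 215*(-1/215) = 20/((3*7)) + 1 = 20/21 + 1 = 41/21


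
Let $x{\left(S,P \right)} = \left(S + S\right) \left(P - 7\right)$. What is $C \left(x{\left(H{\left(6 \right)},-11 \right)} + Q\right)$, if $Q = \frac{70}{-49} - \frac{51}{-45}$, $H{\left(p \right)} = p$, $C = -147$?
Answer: $\frac{158977}{5} \approx 31795.0$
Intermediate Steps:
$x{\left(S,P \right)} = 2 S \left(-7 + P\right)$
$Q = - \frac{31}{105}$ ($Q = 70 \left(- \frac{1}{49}\right) - - \frac{17}{15} = - \frac{10}{7} + \frac{17}{15} = - \frac{31}{105} \approx -0.29524$)
$C \left(x{\left(H{\left(6 \right)},-11 \right)} + Q\right) = - 147 \left(2 \cdot 6 \left(-7 - 11\right) - \frac{31}{105}\right) = - 147 \left(2 \cdot 6 \left(-18\right) - \frac{31}{105}\right) = - 147 \left(-216 - \frac{31}{105}\right) = \left(-147\right) \left(- \frac{22711}{105}\right) = \frac{158977}{5}$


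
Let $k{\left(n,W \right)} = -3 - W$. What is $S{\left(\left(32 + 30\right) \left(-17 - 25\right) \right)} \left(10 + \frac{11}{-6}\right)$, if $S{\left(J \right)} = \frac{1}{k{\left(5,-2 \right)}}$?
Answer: $- \frac{49}{6} \approx -8.1667$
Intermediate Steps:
$S{\left(J \right)} = -1$ ($S{\left(J \right)} = \frac{1}{-3 - -2} = \frac{1}{-3 + 2} = \frac{1}{-1} = -1$)
$S{\left(\left(32 + 30\right) \left(-17 - 25\right) \right)} \left(10 + \frac{11}{-6}\right) = - (10 + \frac{11}{-6}) = - (10 + 11 \left(- \frac{1}{6}\right)) = - (10 - \frac{11}{6}) = \left(-1\right) \frac{49}{6} = - \frac{49}{6}$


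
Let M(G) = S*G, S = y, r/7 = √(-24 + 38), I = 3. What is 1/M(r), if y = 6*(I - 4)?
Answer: -√14/588 ≈ -0.0063634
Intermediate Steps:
r = 7*√14 (r = 7*√(-24 + 38) = 7*√14 ≈ 26.192)
y = -6 (y = 6*(3 - 4) = 6*(-1) = -6)
S = -6
M(G) = -6*G
1/M(r) = 1/(-42*√14) = -√14/588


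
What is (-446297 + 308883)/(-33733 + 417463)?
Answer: -68707/191865 ≈ -0.35810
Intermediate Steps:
(-446297 + 308883)/(-33733 + 417463) = -137414/383730 = -137414*1/383730 = -68707/191865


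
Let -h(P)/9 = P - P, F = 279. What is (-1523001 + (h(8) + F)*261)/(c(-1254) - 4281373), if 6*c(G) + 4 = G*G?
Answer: 4350546/12057863 ≈ 0.36081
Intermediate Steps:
h(P) = 0 (h(P) = -9*(P - P) = -9*0 = 0)
c(G) = -⅔ + G²/6 (c(G) = -⅔ + (G*G)/6 = -⅔ + G²/6)
(-1523001 + (h(8) + F)*261)/(c(-1254) - 4281373) = (-1523001 + (0 + 279)*261)/((-⅔ + (⅙)*(-1254)²) - 4281373) = (-1523001 + 279*261)/((-⅔ + (⅙)*1572516) - 4281373) = (-1523001 + 72819)/((-⅔ + 262086) - 4281373) = -1450182/(786256/3 - 4281373) = -1450182/(-12057863/3) = -1450182*(-3/12057863) = 4350546/12057863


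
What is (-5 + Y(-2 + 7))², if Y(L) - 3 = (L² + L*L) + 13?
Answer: 3721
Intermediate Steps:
Y(L) = 16 + 2*L² (Y(L) = 3 + ((L² + L*L) + 13) = 3 + ((L² + L²) + 13) = 3 + (2*L² + 13) = 3 + (13 + 2*L²) = 16 + 2*L²)
(-5 + Y(-2 + 7))² = (-5 + (16 + 2*(-2 + 7)²))² = (-5 + (16 + 2*5²))² = (-5 + (16 + 2*25))² = (-5 + (16 + 50))² = (-5 + 66)² = 61² = 3721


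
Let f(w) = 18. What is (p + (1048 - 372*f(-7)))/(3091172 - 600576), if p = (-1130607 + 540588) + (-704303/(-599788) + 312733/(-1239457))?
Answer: -442824973941459505/1851537546654169136 ≈ -0.23917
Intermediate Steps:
p = -438626186155924337/743411435116 (p = -590019 + (-704303*(-1/599788) + 312733*(-1/1239457)) = -590019 + (704303/599788 - 312733/1239457) = -590019 + 685379782867/743411435116 = -438626186155924337/743411435116 ≈ -5.9002e+5)
(p + (1048 - 372*f(-7)))/(3091172 - 600576) = (-438626186155924337/743411435116 + (1048 - 372*18))/(3091172 - 600576) = (-438626186155924337/743411435116 + (1048 - 6696))/2490596 = (-438626186155924337/743411435116 - 5648)*(1/2490596) = -442824973941459505/743411435116*1/2490596 = -442824973941459505/1851537546654169136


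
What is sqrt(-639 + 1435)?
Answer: 2*sqrt(199) ≈ 28.213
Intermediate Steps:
sqrt(-639 + 1435) = sqrt(796) = 2*sqrt(199)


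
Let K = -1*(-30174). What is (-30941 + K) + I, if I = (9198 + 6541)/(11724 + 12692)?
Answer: -18711333/24416 ≈ -766.36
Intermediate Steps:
K = 30174
I = 15739/24416 ≈ 0.64462
(-30941 + K) + I = (-30941 + 30174) + 15739/24416 = -767 + 15739/24416 = -18711333/24416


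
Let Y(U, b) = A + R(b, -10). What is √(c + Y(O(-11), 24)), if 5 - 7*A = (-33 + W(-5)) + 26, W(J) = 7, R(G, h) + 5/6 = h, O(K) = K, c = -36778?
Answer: I*√64894242/42 ≈ 191.8*I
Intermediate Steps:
R(G, h) = -⅚ + h
A = 5/7 (A = 5/7 - ((-33 + 7) + 26)/7 = 5/7 - (-26 + 26)/7 = 5/7 - ⅐*0 = 5/7 + 0 = 5/7 ≈ 0.71429)
Y(U, b) = -425/42 (Y(U, b) = 5/7 + (-⅚ - 10) = 5/7 - 65/6 = -425/42)
√(c + Y(O(-11), 24)) = √(-36778 - 425/42) = √(-1545101/42) = I*√64894242/42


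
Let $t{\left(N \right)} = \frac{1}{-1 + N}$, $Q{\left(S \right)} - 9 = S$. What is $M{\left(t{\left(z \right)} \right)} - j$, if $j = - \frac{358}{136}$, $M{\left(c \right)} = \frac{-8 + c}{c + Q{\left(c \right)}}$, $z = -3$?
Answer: $\frac{113}{68} \approx 1.6618$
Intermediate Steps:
$Q{\left(S \right)} = 9 + S$
$M{\left(c \right)} = \frac{-8 + c}{9 + 2 c}$ ($M{\left(c \right)} = \frac{-8 + c}{c + \left(9 + c\right)} = \frac{-8 + c}{9 + 2 c}$)
$j = - \frac{179}{68}$ ($j = \left(-358\right) \frac{1}{136} = - \frac{179}{68} \approx -2.6324$)
$M{\left(t{\left(z \right)} \right)} - j = \frac{-8 + \frac{1}{-1 - 3}}{9 + \frac{2}{-1 - 3}} - - \frac{179}{68} = \frac{-8 + \frac{1}{-4}}{9 + \frac{2}{-4}} + \frac{179}{68} = \frac{-8 - \frac{1}{4}}{9 + 2 \left(- \frac{1}{4}\right)} + \frac{179}{68} = \frac{1}{9 - \frac{1}{2}} \left(- \frac{33}{4}\right) + \frac{179}{68} = \frac{1}{\frac{17}{2}} \left(- \frac{33}{4}\right) + \frac{179}{68} = \frac{2}{17} \left(- \frac{33}{4}\right) + \frac{179}{68} = - \frac{33}{34} + \frac{179}{68} = \frac{113}{68}$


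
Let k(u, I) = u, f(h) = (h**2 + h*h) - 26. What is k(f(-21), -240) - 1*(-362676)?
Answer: 363532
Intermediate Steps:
f(h) = -26 + 2*h**2 (f(h) = (h**2 + h**2) - 26 = 2*h**2 - 26 = -26 + 2*h**2)
k(f(-21), -240) - 1*(-362676) = (-26 + 2*(-21)**2) - 1*(-362676) = (-26 + 2*441) + 362676 = (-26 + 882) + 362676 = 856 + 362676 = 363532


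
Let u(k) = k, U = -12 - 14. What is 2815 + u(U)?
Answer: 2789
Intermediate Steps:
U = -26
2815 + u(U) = 2815 - 26 = 2789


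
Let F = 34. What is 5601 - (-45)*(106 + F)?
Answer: 11901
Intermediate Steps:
5601 - (-45)*(106 + F) = 5601 - (-45)*(106 + 34) = 5601 - (-45)*140 = 5601 - 1*(-6300) = 5601 + 6300 = 11901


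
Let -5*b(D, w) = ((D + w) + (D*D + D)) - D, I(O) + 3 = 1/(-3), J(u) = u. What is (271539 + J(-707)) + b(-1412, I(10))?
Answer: -1914506/15 ≈ -1.2763e+5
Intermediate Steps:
I(O) = -10/3 (I(O) = -3 + 1/(-3) = -3 - 1/3 = -10/3)
b(D, w) = -D/5 - w/5 - D**2/5 (b(D, w) = -(((D + w) + (D*D + D)) - D)/5 = -(((D + w) + (D**2 + D)) - D)/5 = -(((D + w) + (D + D**2)) - D)/5 = -((w + D**2 + 2*D) - D)/5 = -(D + w + D**2)/5 = -D/5 - w/5 - D**2/5)
(271539 + J(-707)) + b(-1412, I(10)) = (271539 - 707) + (-1/5*(-1412) - 1/5*(-10/3) - 1/5*(-1412)**2) = 270832 + (1412/5 + 2/3 - 1/5*1993744) = 270832 + (1412/5 + 2/3 - 1993744/5) = 270832 - 5976986/15 = -1914506/15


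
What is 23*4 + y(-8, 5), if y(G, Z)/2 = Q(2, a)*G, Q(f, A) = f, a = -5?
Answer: 60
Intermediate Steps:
y(G, Z) = 4*G (y(G, Z) = 2*(2*G) = 4*G)
23*4 + y(-8, 5) = 23*4 + 4*(-8) = 92 - 32 = 60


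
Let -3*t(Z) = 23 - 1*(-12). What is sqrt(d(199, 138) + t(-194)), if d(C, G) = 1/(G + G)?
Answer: I*sqrt(24679)/46 ≈ 3.4151*I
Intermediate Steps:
t(Z) = -35/3 (t(Z) = -(23 - 1*(-12))/3 = -(23 + 12)/3 = -1/3*35 = -35/3)
d(C, G) = 1/(2*G)
sqrt(d(199, 138) + t(-194)) = sqrt((1/2)/138 - 35/3) = sqrt((1/2)*(1/138) - 35/3) = sqrt(1/276 - 35/3) = sqrt(-1073/92) = I*sqrt(24679)/46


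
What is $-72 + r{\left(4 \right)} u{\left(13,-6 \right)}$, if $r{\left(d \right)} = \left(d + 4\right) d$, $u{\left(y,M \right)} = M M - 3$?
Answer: $984$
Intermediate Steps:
$u{\left(y,M \right)} = -3 + M^{2}$ ($u{\left(y,M \right)} = M^{2} - 3 = -3 + M^{2}$)
$r{\left(d \right)} = d \left(4 + d\right)$ ($r{\left(d \right)} = \left(4 + d\right) d = d \left(4 + d\right)$)
$-72 + r{\left(4 \right)} u{\left(13,-6 \right)} = -72 + 4 \left(4 + 4\right) \left(-3 + \left(-6\right)^{2}\right) = -72 + 4 \cdot 8 \left(-3 + 36\right) = -72 + 32 \cdot 33 = -72 + 1056 = 984$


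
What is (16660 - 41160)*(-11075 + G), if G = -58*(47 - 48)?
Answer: 269916500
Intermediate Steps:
G = 58 (G = -58*(-1) = 58)
(16660 - 41160)*(-11075 + G) = (16660 - 41160)*(-11075 + 58) = -24500*(-11017) = 269916500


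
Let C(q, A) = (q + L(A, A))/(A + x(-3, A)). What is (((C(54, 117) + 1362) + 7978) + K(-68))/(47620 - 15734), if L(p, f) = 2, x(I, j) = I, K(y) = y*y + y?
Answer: 396050/908751 ≈ 0.43582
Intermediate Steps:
K(y) = y + y² (K(y) = y² + y = y + y²)
C(q, A) = (2 + q)/(-3 + A) (C(q, A) = (q + 2)/(A - 3) = (2 + q)/(-3 + A))
(((C(54, 117) + 1362) + 7978) + K(-68))/(47620 - 15734) = ((((2 + 54)/(-3 + 117) + 1362) + 7978) - 68*(1 - 68))/(47620 - 15734) = (((56/114 + 1362) + 7978) - 68*(-67))/31886 = ((((1/114)*56 + 1362) + 7978) + 4556)*(1/31886) = (((28/57 + 1362) + 7978) + 4556)*(1/31886) = ((77662/57 + 7978) + 4556)*(1/31886) = (532408/57 + 4556)*(1/31886) = (792100/57)*(1/31886) = 396050/908751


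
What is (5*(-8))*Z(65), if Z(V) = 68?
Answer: -2720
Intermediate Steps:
(5*(-8))*Z(65) = (5*(-8))*68 = -40*68 = -2720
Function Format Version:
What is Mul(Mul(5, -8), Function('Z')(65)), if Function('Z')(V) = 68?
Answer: -2720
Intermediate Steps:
Mul(Mul(5, -8), Function('Z')(65)) = Mul(Mul(5, -8), 68) = Mul(-40, 68) = -2720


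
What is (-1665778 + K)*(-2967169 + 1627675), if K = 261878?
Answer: 1880515626600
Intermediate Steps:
(-1665778 + K)*(-2967169 + 1627675) = (-1665778 + 261878)*(-2967169 + 1627675) = -1403900*(-1339494) = 1880515626600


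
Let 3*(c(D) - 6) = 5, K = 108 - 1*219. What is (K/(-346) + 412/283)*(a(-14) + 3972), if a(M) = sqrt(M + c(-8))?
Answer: 345494490/48959 + 173965*I*sqrt(57)/293754 ≈ 7056.8 + 4.4711*I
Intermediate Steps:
K = -111 (K = 108 - 219 = -111)
c(D) = 23/3 (c(D) = 6 + (1/3)*5 = 6 + 5/3 = 23/3)
a(M) = sqrt(23/3 + M) (a(M) = sqrt(M + 23/3) = sqrt(23/3 + M))
(K/(-346) + 412/283)*(a(-14) + 3972) = (-111/(-346) + 412/283)*(sqrt(69 + 9*(-14))/3 + 3972) = (-111*(-1/346) + 412*(1/283))*(sqrt(69 - 126)/3 + 3972) = (111/346 + 412/283)*(sqrt(-57)/3 + 3972) = 173965*((I*sqrt(57))/3 + 3972)/97918 = 173965*(I*sqrt(57)/3 + 3972)/97918 = 173965*(3972 + I*sqrt(57)/3)/97918 = 345494490/48959 + 173965*I*sqrt(57)/293754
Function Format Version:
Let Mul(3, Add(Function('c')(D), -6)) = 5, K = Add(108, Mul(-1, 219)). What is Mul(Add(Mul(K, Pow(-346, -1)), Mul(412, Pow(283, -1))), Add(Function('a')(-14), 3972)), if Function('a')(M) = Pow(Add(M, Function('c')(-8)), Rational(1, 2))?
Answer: Add(Rational(345494490, 48959), Mul(Rational(173965, 293754), I, Pow(57, Rational(1, 2)))) ≈ Add(7056.8, Mul(4.4711, I))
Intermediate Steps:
K = -111 (K = Add(108, -219) = -111)
Function('c')(D) = Rational(23, 3) (Function('c')(D) = Add(6, Mul(Rational(1, 3), 5)) = Add(6, Rational(5, 3)) = Rational(23, 3))
Function('a')(M) = Pow(Add(Rational(23, 3), M), Rational(1, 2)) (Function('a')(M) = Pow(Add(M, Rational(23, 3)), Rational(1, 2)) = Pow(Add(Rational(23, 3), M), Rational(1, 2)))
Mul(Add(Mul(K, Pow(-346, -1)), Mul(412, Pow(283, -1))), Add(Function('a')(-14), 3972)) = Mul(Add(Mul(-111, Pow(-346, -1)), Mul(412, Pow(283, -1))), Add(Mul(Rational(1, 3), Pow(Add(69, Mul(9, -14)), Rational(1, 2))), 3972)) = Mul(Add(Mul(-111, Rational(-1, 346)), Mul(412, Rational(1, 283))), Add(Mul(Rational(1, 3), Pow(Add(69, -126), Rational(1, 2))), 3972)) = Mul(Add(Rational(111, 346), Rational(412, 283)), Add(Mul(Rational(1, 3), Pow(-57, Rational(1, 2))), 3972)) = Mul(Rational(173965, 97918), Add(Mul(Rational(1, 3), Mul(I, Pow(57, Rational(1, 2)))), 3972)) = Mul(Rational(173965, 97918), Add(Mul(Rational(1, 3), I, Pow(57, Rational(1, 2))), 3972)) = Mul(Rational(173965, 97918), Add(3972, Mul(Rational(1, 3), I, Pow(57, Rational(1, 2))))) = Add(Rational(345494490, 48959), Mul(Rational(173965, 293754), I, Pow(57, Rational(1, 2))))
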